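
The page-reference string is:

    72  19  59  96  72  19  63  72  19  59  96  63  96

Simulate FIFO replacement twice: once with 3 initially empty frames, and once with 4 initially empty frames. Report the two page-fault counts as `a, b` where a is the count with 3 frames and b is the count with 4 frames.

9, 10

3 frames: F F F F F F F . . F F . . → 9 faults.
4 frames: F F F F . . F F F F F F . → 10 faults.
10 > 9: adding a frame increased faults — Belady's anomaly.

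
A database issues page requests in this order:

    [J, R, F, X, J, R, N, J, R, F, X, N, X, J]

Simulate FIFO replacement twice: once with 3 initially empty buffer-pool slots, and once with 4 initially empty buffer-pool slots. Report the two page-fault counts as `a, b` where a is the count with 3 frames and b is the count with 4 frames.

10, 11

3 frames: F F F F F F F . . F F . . F → 10 faults.
4 frames: F F F F . . F F F F F F . F → 11 faults.
11 > 10: adding a frame increased faults — Belady's anomaly.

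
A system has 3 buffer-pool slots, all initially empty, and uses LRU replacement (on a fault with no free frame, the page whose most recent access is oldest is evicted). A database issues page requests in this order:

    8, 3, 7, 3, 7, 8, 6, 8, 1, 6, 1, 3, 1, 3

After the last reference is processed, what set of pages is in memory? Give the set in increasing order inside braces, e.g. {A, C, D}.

8 -> miss, frames {8}
3 -> miss, frames {8,3}
7 -> miss, frames {8,3,7}
3 -> hit
7 -> hit
8 -> hit
6 -> miss, evict 3, frames {7,8,6}
8 -> hit
1 -> miss, evict 7, frames {6,8,1}
6 -> hit
1 -> hit
3 -> miss, evict 8, frames {6,1,3}
1 -> hit
3 -> hit

{1, 3, 6}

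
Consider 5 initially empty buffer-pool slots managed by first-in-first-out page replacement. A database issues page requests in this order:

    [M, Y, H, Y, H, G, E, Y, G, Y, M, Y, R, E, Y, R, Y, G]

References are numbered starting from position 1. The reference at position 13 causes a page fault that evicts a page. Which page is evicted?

M

pos 1: M: miss, frames (M)
pos 2: Y: miss, frames (M Y)
pos 3: H: miss, frames (M Y H)
pos 4: Y: hit
pos 5: H: hit
pos 6: G: miss, frames (M Y H G)
pos 7: E: miss, frames (M Y H G E)
pos 8: Y: hit
pos 9: G: hit
pos 10: Y: hit
pos 11: M: hit
pos 12: Y: hit
pos 13: R: miss, evict M, frames (Y H G E R)
At position 13, page M is evicted.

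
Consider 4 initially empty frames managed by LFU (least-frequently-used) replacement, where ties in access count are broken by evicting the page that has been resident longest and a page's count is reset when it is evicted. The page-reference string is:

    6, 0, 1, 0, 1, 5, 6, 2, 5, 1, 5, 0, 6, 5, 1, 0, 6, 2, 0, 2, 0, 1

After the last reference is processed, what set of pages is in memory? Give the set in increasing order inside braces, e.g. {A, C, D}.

6: miss, frames {6}
0: miss, frames {6,0}
1: miss, frames {6,0,1}
0: hit
1: hit
5: miss, frames {6,0,1,5}
6: hit
2: miss, evict 5, frames {6,0,1,2}
5: miss, evict 2, frames {6,0,1,5}
1: hit
5: hit
0: hit
6: hit
5: hit
1: hit
0: hit
6: hit
2: miss, evict 5, frames {6,0,1,2}
0: hit
2: hit
0: hit
1: hit

{0, 1, 2, 6}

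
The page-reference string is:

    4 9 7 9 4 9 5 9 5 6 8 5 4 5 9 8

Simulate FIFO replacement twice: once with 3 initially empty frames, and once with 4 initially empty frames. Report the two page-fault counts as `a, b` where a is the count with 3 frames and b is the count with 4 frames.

3 frames: F F F . . . F . . F F . F F F F → 10 faults.
4 frames: F F F . . . F . . F F . F . F . → 8 faults.
8 < 10: adding a frame reduced faults, as is typical.

10, 8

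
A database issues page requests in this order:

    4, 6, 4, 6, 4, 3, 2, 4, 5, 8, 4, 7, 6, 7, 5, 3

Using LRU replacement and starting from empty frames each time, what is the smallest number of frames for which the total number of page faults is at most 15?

f=1: 16 faults
f=2: 12 faults
f=3: 10 faults
f=4: 10 faults
f=5: 9 faults
f=6: 9 faults
f=7: 7 faults
Smallest f with faults ≤ 15 is 2.

2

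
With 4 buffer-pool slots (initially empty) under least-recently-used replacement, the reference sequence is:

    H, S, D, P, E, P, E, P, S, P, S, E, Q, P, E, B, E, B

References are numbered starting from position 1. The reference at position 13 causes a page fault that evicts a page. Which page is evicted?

pos 1: H: miss, frames {H}
pos 2: S: miss, frames {H,S}
pos 3: D: miss, frames {H,S,D}
pos 4: P: miss, frames {H,S,D,P}
pos 5: E: miss, evict H, frames {S,D,P,E}
pos 6: P: hit
pos 7: E: hit
pos 8: P: hit
pos 9: S: hit
pos 10: P: hit
pos 11: S: hit
pos 12: E: hit
pos 13: Q: miss, evict D, frames {P,S,E,Q}
At position 13, page D is evicted.

D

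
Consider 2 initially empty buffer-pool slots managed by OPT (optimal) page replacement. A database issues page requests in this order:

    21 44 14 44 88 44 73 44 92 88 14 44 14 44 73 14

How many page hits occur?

21 -> fault, frames [21]
44 -> fault, frames [21, 44]
14 -> fault, evict 21, frames [44, 14]
44 -> hit
88 -> fault, evict 14, frames [44, 88]
44 -> hit
73 -> fault, evict 88, frames [44, 73]
44 -> hit
92 -> fault, evict 73, frames [44, 92]
88 -> fault, evict 92, frames [44, 88]
14 -> fault, evict 88, frames [44, 14]
44 -> hit
14 -> hit
44 -> hit
73 -> fault, evict 44, frames [14, 73]
14 -> hit
Hits: 7.

7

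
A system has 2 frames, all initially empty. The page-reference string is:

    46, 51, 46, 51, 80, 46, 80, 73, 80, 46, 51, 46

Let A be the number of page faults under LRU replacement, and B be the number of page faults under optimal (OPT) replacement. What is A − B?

1

Under LRU: F F . . F F . F . F F . → 7 faults.
Under OPT: F F . . F . . F . F F . → 6 faults.
A − B = 7 − 6 = 1.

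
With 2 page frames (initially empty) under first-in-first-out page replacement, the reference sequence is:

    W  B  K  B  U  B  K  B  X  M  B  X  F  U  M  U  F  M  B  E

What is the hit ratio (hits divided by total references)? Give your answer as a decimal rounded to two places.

0.20

W: fault, frames [W]
B: fault, frames [W, B]
K: fault, evict W, frames [B, K]
B: hit
U: fault, evict B, frames [K, U]
B: fault, evict K, frames [U, B]
K: fault, evict U, frames [B, K]
B: hit
X: fault, evict B, frames [K, X]
M: fault, evict K, frames [X, M]
B: fault, evict X, frames [M, B]
X: fault, evict M, frames [B, X]
F: fault, evict B, frames [X, F]
U: fault, evict X, frames [F, U]
M: fault, evict F, frames [U, M]
U: hit
F: fault, evict U, frames [M, F]
M: hit
B: fault, evict M, frames [F, B]
E: fault, evict F, frames [B, E]
Hits: 4 of 20 references → 4/20 = 0.2000.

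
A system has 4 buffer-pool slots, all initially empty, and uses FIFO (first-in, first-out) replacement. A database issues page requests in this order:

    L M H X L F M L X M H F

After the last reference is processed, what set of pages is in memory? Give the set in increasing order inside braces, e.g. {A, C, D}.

L → fault, frames {L}
M → fault, frames {L,M}
H → fault, frames {L,M,H}
X → fault, frames {L,M,H,X}
L → hit
F → fault, evict L, frames {M,H,X,F}
M → hit
L → fault, evict M, frames {H,X,F,L}
X → hit
M → fault, evict H, frames {X,F,L,M}
H → fault, evict X, frames {F,L,M,H}
F → hit

{F, H, L, M}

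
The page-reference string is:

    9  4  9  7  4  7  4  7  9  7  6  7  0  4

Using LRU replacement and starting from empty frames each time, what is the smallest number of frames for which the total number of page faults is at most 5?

f=1: 14 faults
f=2: 8 faults
f=3: 6 faults
f=4: 6 faults
f=5: 5 faults
Smallest f with faults ≤ 5 is 5.

5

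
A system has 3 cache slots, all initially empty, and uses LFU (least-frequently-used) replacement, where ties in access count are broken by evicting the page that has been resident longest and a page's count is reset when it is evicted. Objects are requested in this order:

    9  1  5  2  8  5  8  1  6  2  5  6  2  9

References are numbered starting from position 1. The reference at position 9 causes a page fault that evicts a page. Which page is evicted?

1

pos 1: 9 → fault, frames (9)
pos 2: 1 → fault, frames (9 1)
pos 3: 5 → fault, frames (9 1 5)
pos 4: 2 → fault, evict 9, frames (1 5 2)
pos 5: 8 → fault, evict 1, frames (5 2 8)
pos 6: 5 → hit
pos 7: 8 → hit
pos 8: 1 → fault, evict 2, frames (5 8 1)
pos 9: 6 → fault, evict 1, frames (5 8 6)
At position 9, page 1 is evicted.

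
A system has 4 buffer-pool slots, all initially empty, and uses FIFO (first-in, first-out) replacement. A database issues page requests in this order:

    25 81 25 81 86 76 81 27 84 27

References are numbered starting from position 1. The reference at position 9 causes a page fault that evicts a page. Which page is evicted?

81

pos 1: 25 → miss, frames {25}
pos 2: 81 → miss, frames {25,81}
pos 3: 25 → hit
pos 4: 81 → hit
pos 5: 86 → miss, frames {25,81,86}
pos 6: 76 → miss, frames {25,81,86,76}
pos 7: 81 → hit
pos 8: 27 → miss, evict 25, frames {81,86,76,27}
pos 9: 84 → miss, evict 81, frames {86,76,27,84}
At position 9, page 81 is evicted.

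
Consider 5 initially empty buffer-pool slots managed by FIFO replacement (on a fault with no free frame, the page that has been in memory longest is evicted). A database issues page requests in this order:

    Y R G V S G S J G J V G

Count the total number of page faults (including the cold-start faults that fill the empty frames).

6

Y → miss, frames [Y]
R → miss, frames [Y, R]
G → miss, frames [Y, R, G]
V → miss, frames [Y, R, G, V]
S → miss, frames [Y, R, G, V, S]
G → hit
S → hit
J → miss, evict Y, frames [R, G, V, S, J]
G → hit
J → hit
V → hit
G → hit
Page faults: 6.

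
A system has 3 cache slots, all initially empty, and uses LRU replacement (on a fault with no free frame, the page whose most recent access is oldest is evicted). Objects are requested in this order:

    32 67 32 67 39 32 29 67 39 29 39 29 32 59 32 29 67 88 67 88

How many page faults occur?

32 -> fault, frames {32}
67 -> fault, frames {32,67}
32 -> hit
67 -> hit
39 -> fault, frames {32,67,39}
32 -> hit
29 -> fault, evict 67, frames {39,32,29}
67 -> fault, evict 39, frames {32,29,67}
39 -> fault, evict 32, frames {29,67,39}
29 -> hit
39 -> hit
29 -> hit
32 -> fault, evict 67, frames {39,29,32}
59 -> fault, evict 39, frames {29,32,59}
32 -> hit
29 -> hit
67 -> fault, evict 59, frames {32,29,67}
88 -> fault, evict 32, frames {29,67,88}
67 -> hit
88 -> hit
Page faults: 10.

10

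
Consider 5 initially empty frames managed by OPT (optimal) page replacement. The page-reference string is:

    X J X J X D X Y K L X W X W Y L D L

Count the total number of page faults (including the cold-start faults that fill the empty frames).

X → miss, frames [X]
J → miss, frames [X, J]
X → hit
J → hit
X → hit
D → miss, frames [X, J, D]
X → hit
Y → miss, frames [X, J, D, Y]
K → miss, frames [X, J, D, Y, K]
L → miss, evict K, frames [X, J, D, Y, L]
X → hit
W → miss, evict J, frames [X, D, Y, L, W]
X → hit
W → hit
Y → hit
L → hit
D → hit
L → hit
Page faults: 7.

7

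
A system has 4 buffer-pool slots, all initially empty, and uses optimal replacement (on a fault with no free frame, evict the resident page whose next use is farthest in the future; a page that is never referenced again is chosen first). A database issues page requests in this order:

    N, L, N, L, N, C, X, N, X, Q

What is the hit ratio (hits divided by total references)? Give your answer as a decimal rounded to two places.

N: miss, frames [N]
L: miss, frames [N, L]
N: hit
L: hit
N: hit
C: miss, frames [N, L, C]
X: miss, frames [N, L, C, X]
N: hit
X: hit
Q: miss, evict X, frames [N, L, C, Q]
Hits: 5 of 10 references → 5/10 = 0.5000.

0.50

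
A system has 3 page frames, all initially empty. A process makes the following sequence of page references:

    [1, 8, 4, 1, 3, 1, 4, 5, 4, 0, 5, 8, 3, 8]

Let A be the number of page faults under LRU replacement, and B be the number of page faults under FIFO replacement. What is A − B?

-2

Under LRU: F F F . F . . F . F . F F . → 8 faults.
Under FIFO: F F F . F F . F F F . F F . → 10 faults.
A − B = 8 − 10 = -2.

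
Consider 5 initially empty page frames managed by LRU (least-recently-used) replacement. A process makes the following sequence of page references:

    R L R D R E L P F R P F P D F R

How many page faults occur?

R -> fault, frames [R]
L -> fault, frames [R, L]
R -> hit
D -> fault, frames [L, R, D]
R -> hit
E -> fault, frames [L, D, R, E]
L -> hit
P -> fault, frames [D, R, E, L, P]
F -> fault, evict D, frames [R, E, L, P, F]
R -> hit
P -> hit
F -> hit
P -> hit
D -> fault, evict E, frames [L, R, F, P, D]
F -> hit
R -> hit
Page faults: 7.

7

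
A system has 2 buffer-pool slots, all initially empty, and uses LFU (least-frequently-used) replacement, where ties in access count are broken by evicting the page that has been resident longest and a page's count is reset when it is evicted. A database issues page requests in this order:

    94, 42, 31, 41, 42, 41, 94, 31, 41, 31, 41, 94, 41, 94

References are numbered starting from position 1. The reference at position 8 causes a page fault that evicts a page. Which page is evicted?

pos 1: 94 → fault, frames (94)
pos 2: 42 → fault, frames (94 42)
pos 3: 31 → fault, evict 94, frames (42 31)
pos 4: 41 → fault, evict 42, frames (31 41)
pos 5: 42 → fault, evict 31, frames (41 42)
pos 6: 41 → hit
pos 7: 94 → fault, evict 42, frames (41 94)
pos 8: 31 → fault, evict 94, frames (41 31)
At position 8, page 94 is evicted.

94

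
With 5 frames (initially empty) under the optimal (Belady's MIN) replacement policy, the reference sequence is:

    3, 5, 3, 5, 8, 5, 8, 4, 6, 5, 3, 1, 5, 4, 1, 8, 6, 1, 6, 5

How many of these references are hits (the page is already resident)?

3: miss, frames [3]
5: miss, frames [3, 5]
3: hit
5: hit
8: miss, frames [3, 5, 8]
5: hit
8: hit
4: miss, frames [3, 5, 8, 4]
6: miss, frames [3, 5, 8, 4, 6]
5: hit
3: hit
1: miss, evict 3, frames [5, 8, 4, 6, 1]
5: hit
4: hit
1: hit
8: hit
6: hit
1: hit
6: hit
5: hit
Hits: 14.

14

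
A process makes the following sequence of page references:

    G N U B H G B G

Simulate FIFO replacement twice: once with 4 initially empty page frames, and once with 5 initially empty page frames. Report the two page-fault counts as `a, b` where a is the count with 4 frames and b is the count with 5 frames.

6, 5

4 frames: F F F F F F . . → 6 faults.
5 frames: F F F F F . . . → 5 faults.
5 < 6: adding a frame reduced faults, as is typical.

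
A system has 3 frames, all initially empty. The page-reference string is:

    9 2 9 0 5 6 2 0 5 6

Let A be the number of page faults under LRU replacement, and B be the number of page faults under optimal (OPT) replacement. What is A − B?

3

Under LRU: F F . F F F F F F F → 9 faults.
Under OPT: F F . F F F . . F . → 6 faults.
A − B = 9 − 6 = 3.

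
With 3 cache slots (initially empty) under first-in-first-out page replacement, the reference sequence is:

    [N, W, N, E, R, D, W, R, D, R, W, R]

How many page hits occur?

6

N: miss, frames (N)
W: miss, frames (N W)
N: hit
E: miss, frames (N W E)
R: miss, evict N, frames (W E R)
D: miss, evict W, frames (E R D)
W: miss, evict E, frames (R D W)
R: hit
D: hit
R: hit
W: hit
R: hit
Hits: 6.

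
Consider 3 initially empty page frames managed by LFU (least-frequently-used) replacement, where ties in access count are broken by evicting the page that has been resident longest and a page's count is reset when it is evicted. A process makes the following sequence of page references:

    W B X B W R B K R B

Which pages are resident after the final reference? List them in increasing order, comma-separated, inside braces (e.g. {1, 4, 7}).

W -> miss, frames [W]
B -> miss, frames [W, B]
X -> miss, frames [W, B, X]
B -> hit
W -> hit
R -> miss, evict X, frames [W, B, R]
B -> hit
K -> miss, evict R, frames [W, B, K]
R -> miss, evict K, frames [W, B, R]
B -> hit

{B, R, W}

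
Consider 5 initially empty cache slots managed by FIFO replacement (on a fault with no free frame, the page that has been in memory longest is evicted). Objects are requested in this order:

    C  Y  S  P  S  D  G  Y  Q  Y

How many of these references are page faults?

C → fault, frames {C}
Y → fault, frames {C,Y}
S → fault, frames {C,Y,S}
P → fault, frames {C,Y,S,P}
S → hit
D → fault, frames {C,Y,S,P,D}
G → fault, evict C, frames {Y,S,P,D,G}
Y → hit
Q → fault, evict Y, frames {S,P,D,G,Q}
Y → fault, evict S, frames {P,D,G,Q,Y}
Page faults: 8.

8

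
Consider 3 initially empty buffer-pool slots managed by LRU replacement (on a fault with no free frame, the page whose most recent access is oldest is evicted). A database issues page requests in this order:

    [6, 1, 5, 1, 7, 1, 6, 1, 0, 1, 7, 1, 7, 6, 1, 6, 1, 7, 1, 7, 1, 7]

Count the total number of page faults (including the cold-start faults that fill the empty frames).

6: fault, frames (6)
1: fault, frames (6 1)
5: fault, frames (6 1 5)
1: hit
7: fault, evict 6, frames (5 1 7)
1: hit
6: fault, evict 5, frames (7 1 6)
1: hit
0: fault, evict 7, frames (6 1 0)
1: hit
7: fault, evict 6, frames (0 1 7)
1: hit
7: hit
6: fault, evict 0, frames (1 7 6)
1: hit
6: hit
1: hit
7: hit
1: hit
7: hit
1: hit
7: hit
Page faults: 8.

8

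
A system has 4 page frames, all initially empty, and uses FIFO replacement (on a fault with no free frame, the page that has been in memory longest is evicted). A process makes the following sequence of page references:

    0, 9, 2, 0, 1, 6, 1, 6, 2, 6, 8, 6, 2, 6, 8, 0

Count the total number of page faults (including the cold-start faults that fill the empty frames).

0 → miss, frames [0]
9 → miss, frames [0, 9]
2 → miss, frames [0, 9, 2]
0 → hit
1 → miss, frames [0, 9, 2, 1]
6 → miss, evict 0, frames [9, 2, 1, 6]
1 → hit
6 → hit
2 → hit
6 → hit
8 → miss, evict 9, frames [2, 1, 6, 8]
6 → hit
2 → hit
6 → hit
8 → hit
0 → miss, evict 2, frames [1, 6, 8, 0]
Page faults: 7.

7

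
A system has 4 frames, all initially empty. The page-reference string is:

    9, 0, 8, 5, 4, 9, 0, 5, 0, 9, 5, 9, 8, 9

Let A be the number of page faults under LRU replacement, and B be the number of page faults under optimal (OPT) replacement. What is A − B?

2

Under LRU: F F F F F F F . . . . . F . → 8 faults.
Under OPT: F F F F F . . . . . . . F . → 6 faults.
A − B = 8 − 6 = 2.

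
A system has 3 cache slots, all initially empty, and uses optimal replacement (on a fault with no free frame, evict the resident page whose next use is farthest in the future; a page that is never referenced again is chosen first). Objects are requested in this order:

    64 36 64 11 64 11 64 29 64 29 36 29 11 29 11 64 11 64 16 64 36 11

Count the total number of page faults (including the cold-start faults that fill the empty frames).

7

64 -> miss, frames [64]
36 -> miss, frames [64, 36]
64 -> hit
11 -> miss, frames [64, 36, 11]
64 -> hit
11 -> hit
64 -> hit
29 -> miss, evict 11, frames [64, 36, 29]
64 -> hit
29 -> hit
36 -> hit
29 -> hit
11 -> miss, evict 36, frames [64, 29, 11]
29 -> hit
11 -> hit
64 -> hit
11 -> hit
64 -> hit
16 -> miss, evict 29, frames [64, 11, 16]
64 -> hit
36 -> miss, evict 16, frames [64, 11, 36]
11 -> hit
Page faults: 7.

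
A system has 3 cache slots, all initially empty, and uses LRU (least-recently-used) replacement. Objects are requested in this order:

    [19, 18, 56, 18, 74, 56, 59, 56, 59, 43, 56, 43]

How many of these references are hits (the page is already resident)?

6

19 -> miss, frames [19]
18 -> miss, frames [19, 18]
56 -> miss, frames [19, 18, 56]
18 -> hit
74 -> miss, evict 19, frames [56, 18, 74]
56 -> hit
59 -> miss, evict 18, frames [74, 56, 59]
56 -> hit
59 -> hit
43 -> miss, evict 74, frames [56, 59, 43]
56 -> hit
43 -> hit
Hits: 6.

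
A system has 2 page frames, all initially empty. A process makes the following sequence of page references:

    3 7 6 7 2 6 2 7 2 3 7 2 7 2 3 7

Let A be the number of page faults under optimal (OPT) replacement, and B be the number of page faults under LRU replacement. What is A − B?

Under OPT: F F F . F . . F . F . F . . F . → 8 faults.
Under LRU: F F F . F F . F . F F F . . F F → 11 faults.
A − B = 8 − 11 = -3.

-3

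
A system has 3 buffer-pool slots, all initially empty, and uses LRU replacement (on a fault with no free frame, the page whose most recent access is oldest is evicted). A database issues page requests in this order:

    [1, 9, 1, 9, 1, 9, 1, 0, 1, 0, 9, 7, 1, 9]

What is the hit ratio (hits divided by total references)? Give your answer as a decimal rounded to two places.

0.64

1 -> fault, frames [1]
9 -> fault, frames [1, 9]
1 -> hit
9 -> hit
1 -> hit
9 -> hit
1 -> hit
0 -> fault, frames [9, 1, 0]
1 -> hit
0 -> hit
9 -> hit
7 -> fault, evict 1, frames [0, 9, 7]
1 -> fault, evict 0, frames [9, 7, 1]
9 -> hit
Hits: 9 of 14 references → 9/14 = 0.6429.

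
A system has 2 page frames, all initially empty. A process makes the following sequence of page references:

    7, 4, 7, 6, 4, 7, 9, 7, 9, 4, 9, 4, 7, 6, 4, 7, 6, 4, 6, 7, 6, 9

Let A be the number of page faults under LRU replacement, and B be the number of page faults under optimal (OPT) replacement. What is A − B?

3

Under LRU: F F . F F F F . . F . . F F F F F F . F . F → 15 faults.
Under OPT: F F . F . F F . . F . . F F . F . F . F . F → 12 faults.
A − B = 15 − 12 = 3.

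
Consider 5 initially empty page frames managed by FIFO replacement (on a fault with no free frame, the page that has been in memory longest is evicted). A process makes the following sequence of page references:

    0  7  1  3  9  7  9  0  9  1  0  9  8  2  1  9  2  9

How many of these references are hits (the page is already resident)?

11

0 → miss, frames {0}
7 → miss, frames {0,7}
1 → miss, frames {0,7,1}
3 → miss, frames {0,7,1,3}
9 → miss, frames {0,7,1,3,9}
7 → hit
9 → hit
0 → hit
9 → hit
1 → hit
0 → hit
9 → hit
8 → miss, evict 0, frames {7,1,3,9,8}
2 → miss, evict 7, frames {1,3,9,8,2}
1 → hit
9 → hit
2 → hit
9 → hit
Hits: 11.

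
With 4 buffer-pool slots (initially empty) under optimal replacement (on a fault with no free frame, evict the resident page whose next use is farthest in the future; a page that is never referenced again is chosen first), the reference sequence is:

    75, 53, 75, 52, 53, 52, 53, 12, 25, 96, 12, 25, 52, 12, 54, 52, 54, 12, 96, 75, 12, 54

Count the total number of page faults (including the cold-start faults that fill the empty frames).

75 -> miss, frames [75]
53 -> miss, frames [75, 53]
75 -> hit
52 -> miss, frames [75, 53, 52]
53 -> hit
52 -> hit
53 -> hit
12 -> miss, frames [75, 53, 52, 12]
25 -> miss, evict 53, frames [75, 52, 12, 25]
96 -> miss, evict 75, frames [52, 12, 25, 96]
12 -> hit
25 -> hit
52 -> hit
12 -> hit
54 -> miss, evict 25, frames [52, 12, 96, 54]
52 -> hit
54 -> hit
12 -> hit
96 -> hit
75 -> miss, evict 96, frames [52, 12, 54, 75]
12 -> hit
54 -> hit
Page faults: 8.

8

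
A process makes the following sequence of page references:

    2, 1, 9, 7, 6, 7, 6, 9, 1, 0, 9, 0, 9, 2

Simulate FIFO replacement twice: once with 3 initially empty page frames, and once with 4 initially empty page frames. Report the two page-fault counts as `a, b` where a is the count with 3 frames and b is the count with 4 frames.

9, 7

3 frames: F F F F F . . . F F F . . F → 9 faults.
4 frames: F F F F F . . . . F . . . F → 7 faults.
7 < 9: adding a frame reduced faults, as is typical.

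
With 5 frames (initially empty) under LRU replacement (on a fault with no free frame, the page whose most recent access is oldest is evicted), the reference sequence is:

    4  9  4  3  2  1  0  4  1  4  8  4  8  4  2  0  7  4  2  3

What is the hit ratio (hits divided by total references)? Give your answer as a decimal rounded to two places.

4 -> miss, frames [4]
9 -> miss, frames [4, 9]
4 -> hit
3 -> miss, frames [9, 4, 3]
2 -> miss, frames [9, 4, 3, 2]
1 -> miss, frames [9, 4, 3, 2, 1]
0 -> miss, evict 9, frames [4, 3, 2, 1, 0]
4 -> hit
1 -> hit
4 -> hit
8 -> miss, evict 3, frames [2, 0, 1, 4, 8]
4 -> hit
8 -> hit
4 -> hit
2 -> hit
0 -> hit
7 -> miss, evict 1, frames [8, 4, 2, 0, 7]
4 -> hit
2 -> hit
3 -> miss, evict 8, frames [0, 7, 4, 2, 3]
Hits: 11 of 20 references → 11/20 = 0.5500.

0.55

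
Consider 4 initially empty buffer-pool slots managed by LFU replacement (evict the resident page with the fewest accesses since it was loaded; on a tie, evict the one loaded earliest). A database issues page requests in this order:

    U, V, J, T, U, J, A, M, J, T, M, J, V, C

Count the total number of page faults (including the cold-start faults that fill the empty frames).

U -> fault, frames (U)
V -> fault, frames (U V)
J -> fault, frames (U V J)
T -> fault, frames (U V J T)
U -> hit
J -> hit
A -> fault, evict V, frames (U J T A)
M -> fault, evict T, frames (U J A M)
J -> hit
T -> fault, evict A, frames (U J M T)
M -> hit
J -> hit
V -> fault, evict T, frames (U J M V)
C -> fault, evict V, frames (U J M C)
Page faults: 9.

9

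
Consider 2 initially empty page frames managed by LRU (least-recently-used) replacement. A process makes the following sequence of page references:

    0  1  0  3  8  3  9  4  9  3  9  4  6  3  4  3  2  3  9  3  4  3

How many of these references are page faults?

14

0: miss, frames {0}
1: miss, frames {0,1}
0: hit
3: miss, evict 1, frames {0,3}
8: miss, evict 0, frames {3,8}
3: hit
9: miss, evict 8, frames {3,9}
4: miss, evict 3, frames {9,4}
9: hit
3: miss, evict 4, frames {9,3}
9: hit
4: miss, evict 3, frames {9,4}
6: miss, evict 9, frames {4,6}
3: miss, evict 4, frames {6,3}
4: miss, evict 6, frames {3,4}
3: hit
2: miss, evict 4, frames {3,2}
3: hit
9: miss, evict 2, frames {3,9}
3: hit
4: miss, evict 9, frames {3,4}
3: hit
Page faults: 14.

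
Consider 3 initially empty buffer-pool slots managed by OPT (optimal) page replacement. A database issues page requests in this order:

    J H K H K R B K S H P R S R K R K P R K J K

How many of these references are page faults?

10

J: fault, frames [J]
H: fault, frames [J, H]
K: fault, frames [J, H, K]
H: hit
K: hit
R: fault, evict J, frames [H, K, R]
B: fault, evict R, frames [H, K, B]
K: hit
S: fault, evict B, frames [H, K, S]
H: hit
P: fault, evict H, frames [K, S, P]
R: fault, evict P, frames [K, S, R]
S: hit
R: hit
K: hit
R: hit
K: hit
P: fault, evict S, frames [K, R, P]
R: hit
K: hit
J: fault, evict P, frames [K, R, J]
K: hit
Page faults: 10.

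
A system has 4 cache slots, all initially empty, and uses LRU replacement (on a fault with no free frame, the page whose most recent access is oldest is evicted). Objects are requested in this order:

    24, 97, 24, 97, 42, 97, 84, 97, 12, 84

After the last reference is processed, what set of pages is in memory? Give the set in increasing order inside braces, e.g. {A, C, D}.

{12, 42, 84, 97}

24: miss, frames [24]
97: miss, frames [24, 97]
24: hit
97: hit
42: miss, frames [24, 97, 42]
97: hit
84: miss, frames [24, 42, 97, 84]
97: hit
12: miss, evict 24, frames [42, 84, 97, 12]
84: hit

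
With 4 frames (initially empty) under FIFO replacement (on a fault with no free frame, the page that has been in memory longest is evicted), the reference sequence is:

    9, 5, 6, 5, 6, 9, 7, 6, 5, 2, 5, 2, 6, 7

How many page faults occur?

5

9 -> fault, frames (9)
5 -> fault, frames (9 5)
6 -> fault, frames (9 5 6)
5 -> hit
6 -> hit
9 -> hit
7 -> fault, frames (9 5 6 7)
6 -> hit
5 -> hit
2 -> fault, evict 9, frames (5 6 7 2)
5 -> hit
2 -> hit
6 -> hit
7 -> hit
Page faults: 5.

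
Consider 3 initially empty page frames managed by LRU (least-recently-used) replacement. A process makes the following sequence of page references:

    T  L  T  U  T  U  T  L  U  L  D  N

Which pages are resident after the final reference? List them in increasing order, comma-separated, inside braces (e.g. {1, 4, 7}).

T: miss, frames {T}
L: miss, frames {T,L}
T: hit
U: miss, frames {L,T,U}
T: hit
U: hit
T: hit
L: hit
U: hit
L: hit
D: miss, evict T, frames {U,L,D}
N: miss, evict U, frames {L,D,N}

{D, L, N}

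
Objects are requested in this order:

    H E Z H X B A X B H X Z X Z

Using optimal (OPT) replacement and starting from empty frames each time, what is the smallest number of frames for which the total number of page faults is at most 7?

f=1: 14 faults
f=2: 9 faults
f=3: 8 faults
f=4: 7 faults
f=5: 6 faults
f=6: 6 faults
Smallest f with faults ≤ 7 is 4.

4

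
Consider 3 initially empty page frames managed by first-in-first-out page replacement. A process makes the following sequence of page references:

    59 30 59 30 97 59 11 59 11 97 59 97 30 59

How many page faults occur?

6

59: miss, frames (59)
30: miss, frames (59 30)
59: hit
30: hit
97: miss, frames (59 30 97)
59: hit
11: miss, evict 59, frames (30 97 11)
59: miss, evict 30, frames (97 11 59)
11: hit
97: hit
59: hit
97: hit
30: miss, evict 97, frames (11 59 30)
59: hit
Page faults: 6.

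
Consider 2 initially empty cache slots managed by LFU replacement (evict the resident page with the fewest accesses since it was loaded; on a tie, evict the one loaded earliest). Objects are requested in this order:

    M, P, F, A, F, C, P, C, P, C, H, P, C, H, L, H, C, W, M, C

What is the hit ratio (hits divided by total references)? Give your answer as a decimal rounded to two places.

0.05

M → miss, frames (M)
P → miss, frames (M P)
F → miss, evict M, frames (P F)
A → miss, evict P, frames (F A)
F → hit
C → miss, evict A, frames (F C)
P → miss, evict C, frames (F P)
C → miss, evict P, frames (F C)
P → miss, evict C, frames (F P)
C → miss, evict P, frames (F C)
H → miss, evict C, frames (F H)
P → miss, evict H, frames (F P)
C → miss, evict P, frames (F C)
H → miss, evict C, frames (F H)
L → miss, evict H, frames (F L)
H → miss, evict L, frames (F H)
C → miss, evict H, frames (F C)
W → miss, evict C, frames (F W)
M → miss, evict W, frames (F M)
C → miss, evict M, frames (F C)
Hits: 1 of 20 references → 1/20 = 0.0500.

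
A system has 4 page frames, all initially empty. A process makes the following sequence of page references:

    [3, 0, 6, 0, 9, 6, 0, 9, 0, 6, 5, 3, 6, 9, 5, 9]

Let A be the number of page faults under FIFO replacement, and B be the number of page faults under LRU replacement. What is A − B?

-1

Under FIFO: F F F . F . . . . . F F . . . . → 6 faults.
Under LRU: F F F . F . . . . . F F . F . . → 7 faults.
A − B = 6 − 7 = -1.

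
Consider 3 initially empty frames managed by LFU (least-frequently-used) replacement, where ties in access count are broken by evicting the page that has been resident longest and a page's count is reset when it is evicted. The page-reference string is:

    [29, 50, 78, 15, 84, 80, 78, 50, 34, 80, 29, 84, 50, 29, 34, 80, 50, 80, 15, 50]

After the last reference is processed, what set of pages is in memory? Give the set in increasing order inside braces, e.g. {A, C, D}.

29: fault, frames {29}
50: fault, frames {29,50}
78: fault, frames {29,50,78}
15: fault, evict 29, frames {50,78,15}
84: fault, evict 50, frames {78,15,84}
80: fault, evict 78, frames {15,84,80}
78: fault, evict 15, frames {84,80,78}
50: fault, evict 84, frames {80,78,50}
34: fault, evict 80, frames {78,50,34}
80: fault, evict 78, frames {50,34,80}
29: fault, evict 50, frames {34,80,29}
84: fault, evict 34, frames {80,29,84}
50: fault, evict 80, frames {29,84,50}
29: hit
34: fault, evict 84, frames {29,50,34}
80: fault, evict 50, frames {29,34,80}
50: fault, evict 34, frames {29,80,50}
80: hit
15: fault, evict 50, frames {29,80,15}
50: fault, evict 15, frames {29,80,50}

{29, 50, 80}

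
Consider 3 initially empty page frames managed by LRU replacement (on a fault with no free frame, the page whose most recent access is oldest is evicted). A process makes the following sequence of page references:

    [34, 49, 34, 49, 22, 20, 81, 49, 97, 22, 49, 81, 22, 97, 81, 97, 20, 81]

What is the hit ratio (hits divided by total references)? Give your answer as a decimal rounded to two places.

0.39

34 -> fault, frames [34]
49 -> fault, frames [34, 49]
34 -> hit
49 -> hit
22 -> fault, frames [34, 49, 22]
20 -> fault, evict 34, frames [49, 22, 20]
81 -> fault, evict 49, frames [22, 20, 81]
49 -> fault, evict 22, frames [20, 81, 49]
97 -> fault, evict 20, frames [81, 49, 97]
22 -> fault, evict 81, frames [49, 97, 22]
49 -> hit
81 -> fault, evict 97, frames [22, 49, 81]
22 -> hit
97 -> fault, evict 49, frames [81, 22, 97]
81 -> hit
97 -> hit
20 -> fault, evict 22, frames [81, 97, 20]
81 -> hit
Hits: 7 of 18 references → 7/18 = 0.3889.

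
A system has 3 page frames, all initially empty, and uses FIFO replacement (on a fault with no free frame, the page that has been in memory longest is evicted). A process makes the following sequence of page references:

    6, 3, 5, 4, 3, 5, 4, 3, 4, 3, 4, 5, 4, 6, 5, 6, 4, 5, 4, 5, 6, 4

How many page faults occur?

5

6: fault, frames [6]
3: fault, frames [6, 3]
5: fault, frames [6, 3, 5]
4: fault, evict 6, frames [3, 5, 4]
3: hit
5: hit
4: hit
3: hit
4: hit
3: hit
4: hit
5: hit
4: hit
6: fault, evict 3, frames [5, 4, 6]
5: hit
6: hit
4: hit
5: hit
4: hit
5: hit
6: hit
4: hit
Page faults: 5.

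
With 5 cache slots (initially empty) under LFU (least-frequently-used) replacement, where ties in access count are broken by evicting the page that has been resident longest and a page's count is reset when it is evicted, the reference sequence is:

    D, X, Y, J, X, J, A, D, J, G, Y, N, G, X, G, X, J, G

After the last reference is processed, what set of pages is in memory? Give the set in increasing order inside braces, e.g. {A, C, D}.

{D, G, J, N, X}

D: miss, frames [D]
X: miss, frames [D, X]
Y: miss, frames [D, X, Y]
J: miss, frames [D, X, Y, J]
X: hit
J: hit
A: miss, frames [D, X, Y, J, A]
D: hit
J: hit
G: miss, evict Y, frames [D, X, J, A, G]
Y: miss, evict A, frames [D, X, J, G, Y]
N: miss, evict G, frames [D, X, J, Y, N]
G: miss, evict Y, frames [D, X, J, N, G]
X: hit
G: hit
X: hit
J: hit
G: hit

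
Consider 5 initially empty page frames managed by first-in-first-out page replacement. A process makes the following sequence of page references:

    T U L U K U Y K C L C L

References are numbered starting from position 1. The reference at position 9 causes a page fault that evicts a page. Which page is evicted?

T

pos 1: T → fault, frames {T}
pos 2: U → fault, frames {T,U}
pos 3: L → fault, frames {T,U,L}
pos 4: U → hit
pos 5: K → fault, frames {T,U,L,K}
pos 6: U → hit
pos 7: Y → fault, frames {T,U,L,K,Y}
pos 8: K → hit
pos 9: C → fault, evict T, frames {U,L,K,Y,C}
At position 9, page T is evicted.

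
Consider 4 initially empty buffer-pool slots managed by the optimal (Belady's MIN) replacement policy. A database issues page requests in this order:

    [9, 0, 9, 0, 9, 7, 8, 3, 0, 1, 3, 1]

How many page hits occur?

6

9 -> miss, frames (9)
0 -> miss, frames (9 0)
9 -> hit
0 -> hit
9 -> hit
7 -> miss, frames (9 0 7)
8 -> miss, frames (9 0 7 8)
3 -> miss, evict 8, frames (9 0 7 3)
0 -> hit
1 -> miss, evict 7, frames (9 0 3 1)
3 -> hit
1 -> hit
Hits: 6.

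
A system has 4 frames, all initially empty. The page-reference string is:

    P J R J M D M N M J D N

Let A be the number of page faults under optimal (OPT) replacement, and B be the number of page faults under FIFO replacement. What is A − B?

-1

Under OPT: F F F . F F . F . . . . → 6 faults.
Under FIFO: F F F . F F . F . F . . → 7 faults.
A − B = 6 − 7 = -1.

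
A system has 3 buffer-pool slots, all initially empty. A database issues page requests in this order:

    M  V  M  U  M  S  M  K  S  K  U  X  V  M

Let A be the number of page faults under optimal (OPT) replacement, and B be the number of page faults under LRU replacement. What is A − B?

-1

Under OPT: F F . F . F . F . . . F F F → 8 faults.
Under LRU: F F . F . F . F . . F F F F → 9 faults.
A − B = 8 − 9 = -1.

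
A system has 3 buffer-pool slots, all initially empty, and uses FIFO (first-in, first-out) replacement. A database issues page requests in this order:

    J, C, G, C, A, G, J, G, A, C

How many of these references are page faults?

6

J: miss, frames {J}
C: miss, frames {J,C}
G: miss, frames {J,C,G}
C: hit
A: miss, evict J, frames {C,G,A}
G: hit
J: miss, evict C, frames {G,A,J}
G: hit
A: hit
C: miss, evict G, frames {A,J,C}
Page faults: 6.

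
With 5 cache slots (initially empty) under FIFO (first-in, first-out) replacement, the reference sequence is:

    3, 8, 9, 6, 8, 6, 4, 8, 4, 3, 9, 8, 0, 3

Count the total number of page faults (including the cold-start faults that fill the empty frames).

7

3 → fault, frames {3}
8 → fault, frames {3,8}
9 → fault, frames {3,8,9}
6 → fault, frames {3,8,9,6}
8 → hit
6 → hit
4 → fault, frames {3,8,9,6,4}
8 → hit
4 → hit
3 → hit
9 → hit
8 → hit
0 → fault, evict 3, frames {8,9,6,4,0}
3 → fault, evict 8, frames {9,6,4,0,3}
Page faults: 7.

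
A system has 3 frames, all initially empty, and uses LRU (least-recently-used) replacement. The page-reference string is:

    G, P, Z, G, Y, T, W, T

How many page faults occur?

G: fault, frames {G}
P: fault, frames {G,P}
Z: fault, frames {G,P,Z}
G: hit
Y: fault, evict P, frames {Z,G,Y}
T: fault, evict Z, frames {G,Y,T}
W: fault, evict G, frames {Y,T,W}
T: hit
Page faults: 6.

6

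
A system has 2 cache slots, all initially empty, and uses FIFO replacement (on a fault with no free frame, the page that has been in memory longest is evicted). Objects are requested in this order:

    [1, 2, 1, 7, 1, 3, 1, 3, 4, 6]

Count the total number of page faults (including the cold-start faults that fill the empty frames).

7

1: miss, frames [1]
2: miss, frames [1, 2]
1: hit
7: miss, evict 1, frames [2, 7]
1: miss, evict 2, frames [7, 1]
3: miss, evict 7, frames [1, 3]
1: hit
3: hit
4: miss, evict 1, frames [3, 4]
6: miss, evict 3, frames [4, 6]
Page faults: 7.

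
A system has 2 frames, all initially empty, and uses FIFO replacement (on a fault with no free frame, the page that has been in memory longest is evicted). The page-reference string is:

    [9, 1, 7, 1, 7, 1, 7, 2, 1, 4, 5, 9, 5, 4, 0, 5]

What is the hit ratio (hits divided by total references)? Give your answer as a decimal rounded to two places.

0.31

9: fault, frames [9]
1: fault, frames [9, 1]
7: fault, evict 9, frames [1, 7]
1: hit
7: hit
1: hit
7: hit
2: fault, evict 1, frames [7, 2]
1: fault, evict 7, frames [2, 1]
4: fault, evict 2, frames [1, 4]
5: fault, evict 1, frames [4, 5]
9: fault, evict 4, frames [5, 9]
5: hit
4: fault, evict 5, frames [9, 4]
0: fault, evict 9, frames [4, 0]
5: fault, evict 4, frames [0, 5]
Hits: 5 of 16 references → 5/16 = 0.3125.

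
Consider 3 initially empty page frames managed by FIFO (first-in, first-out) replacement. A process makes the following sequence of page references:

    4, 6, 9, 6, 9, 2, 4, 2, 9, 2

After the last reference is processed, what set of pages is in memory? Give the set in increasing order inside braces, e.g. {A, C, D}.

4 -> miss, frames {4}
6 -> miss, frames {4,6}
9 -> miss, frames {4,6,9}
6 -> hit
9 -> hit
2 -> miss, evict 4, frames {6,9,2}
4 -> miss, evict 6, frames {9,2,4}
2 -> hit
9 -> hit
2 -> hit

{2, 4, 9}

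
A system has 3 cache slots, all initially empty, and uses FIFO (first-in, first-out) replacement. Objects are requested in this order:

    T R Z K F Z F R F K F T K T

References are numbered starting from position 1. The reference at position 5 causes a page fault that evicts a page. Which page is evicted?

R

pos 1: T: fault, frames [T]
pos 2: R: fault, frames [T, R]
pos 3: Z: fault, frames [T, R, Z]
pos 4: K: fault, evict T, frames [R, Z, K]
pos 5: F: fault, evict R, frames [Z, K, F]
At position 5, page R is evicted.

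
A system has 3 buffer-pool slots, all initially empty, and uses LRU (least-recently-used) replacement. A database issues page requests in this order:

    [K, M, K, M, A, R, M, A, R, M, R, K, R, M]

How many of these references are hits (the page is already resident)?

K → fault, frames {K}
M → fault, frames {K,M}
K → hit
M → hit
A → fault, frames {K,M,A}
R → fault, evict K, frames {M,A,R}
M → hit
A → hit
R → hit
M → hit
R → hit
K → fault, evict A, frames {M,R,K}
R → hit
M → hit
Hits: 9.

9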